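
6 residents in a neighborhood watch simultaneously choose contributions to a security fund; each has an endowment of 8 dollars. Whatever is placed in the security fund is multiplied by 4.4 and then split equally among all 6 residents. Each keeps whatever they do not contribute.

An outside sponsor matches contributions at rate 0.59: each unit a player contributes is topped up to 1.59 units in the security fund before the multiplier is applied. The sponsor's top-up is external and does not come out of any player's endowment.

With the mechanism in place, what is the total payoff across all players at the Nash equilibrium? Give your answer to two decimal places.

335.81 dollars

With the mechanism, a contributed unit returns 4.4 × 1.59 / 6 = 1.1660 per unit of net cost to the contributor — now above 1 — so contributing fully is weakly dominant for every player.
At the Nash equilibrium everyone contributes 8. Group total payoff = 4.4 × 1.59 × 48 = 335.81.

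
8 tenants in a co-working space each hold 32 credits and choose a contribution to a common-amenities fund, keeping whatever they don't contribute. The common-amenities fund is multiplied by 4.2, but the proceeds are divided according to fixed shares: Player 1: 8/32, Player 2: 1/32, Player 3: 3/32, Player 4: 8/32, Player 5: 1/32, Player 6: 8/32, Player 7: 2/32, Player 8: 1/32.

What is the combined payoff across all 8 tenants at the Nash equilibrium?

For player j, contributing a unit is worthwhile iff 4.2 × (j's share) ≥ 1, i.e. iff j's share is at least 0.2381.
The shares above 0.2381 belong to Player 1, Player 4 and Player 6, contributing 32 each; the remaining 5 contribute 0. Total contributed: 96.
The common-amenities fund pays out 4.2 × 96 = 403.20 in total (split across the unequal shares, but the aggregate is all that matters for the group sum).
The 5 free-riders keep 32 each, adding 160. Group total = 160 + 403.20 = 563.20.

563.20 credits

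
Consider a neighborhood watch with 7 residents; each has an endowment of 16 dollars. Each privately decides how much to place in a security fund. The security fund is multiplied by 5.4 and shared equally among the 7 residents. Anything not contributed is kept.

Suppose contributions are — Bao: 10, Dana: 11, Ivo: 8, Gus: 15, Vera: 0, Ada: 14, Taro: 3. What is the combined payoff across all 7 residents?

Total contributed: 10 + 11 + 8 + 15 + 0 + 14 + 3 = 61; total kept: 7 × 16 − 61 = 51.
The security fund pays out 5.4 × 61 = 329.40 in aggregate.
Group total = 51 + 329.40 = 380.40.

380.40 dollars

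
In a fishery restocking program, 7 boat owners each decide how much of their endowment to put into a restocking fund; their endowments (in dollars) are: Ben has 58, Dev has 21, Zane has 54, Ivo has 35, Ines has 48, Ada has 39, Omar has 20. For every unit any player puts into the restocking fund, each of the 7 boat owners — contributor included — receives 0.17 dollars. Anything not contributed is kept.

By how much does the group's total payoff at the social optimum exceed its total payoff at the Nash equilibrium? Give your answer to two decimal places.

52.25 dollars

The private return per contributed unit is 0.17 < 1 for everyone, so the Nash equilibrium is zero contribution and the group total is Σ E_j = 58 + 21 + 54 + 35 + 48 + 39 + 20 = 275.
Each contributed unit returns 1.190 to the group, so the social optimum is full contribution by everyone: group total = 1.190 × 275 = 327.25.
Efficiency loss = (1.190 − 1) × 275 = 52.25.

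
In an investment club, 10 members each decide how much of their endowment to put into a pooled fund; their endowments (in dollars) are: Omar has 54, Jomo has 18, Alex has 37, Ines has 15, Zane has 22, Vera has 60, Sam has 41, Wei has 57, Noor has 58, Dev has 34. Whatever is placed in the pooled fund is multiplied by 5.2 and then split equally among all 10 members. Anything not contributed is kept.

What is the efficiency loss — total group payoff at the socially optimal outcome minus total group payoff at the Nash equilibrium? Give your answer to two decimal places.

1663.20 dollars

The private return per contributed unit is 5.2/10 = 0.5200 < 1 for every player regardless of endowment, so the Nash equilibrium is zero contribution and the group total is Σ E_j = 54 + 18 + 37 + 15 + 22 + 60 + 41 + 57 + 58 + 34 = 396.
Each contributed unit returns 5.200 to the group, so the social optimum is full contribution by everyone: group total = 5.200 × 396 = 2059.20.
Efficiency loss = (5.200 − 1) × 396 = 1663.20.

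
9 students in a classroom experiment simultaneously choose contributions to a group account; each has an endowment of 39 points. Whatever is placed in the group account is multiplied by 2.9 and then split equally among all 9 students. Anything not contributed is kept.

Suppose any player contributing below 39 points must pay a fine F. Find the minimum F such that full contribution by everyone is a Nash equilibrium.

26.43 points

Given the others contribute fully, the best deviation is to contribute 0 (any partial contribution still incurs the fine and gives up units whose private return 0.3222 is below 1).
Deviating from 39 to 0 saves 39 points but forfeits the deviator's share of the drop in the group account: 2.9/9 × 39 = 12.57.
So the deviation gain is 39 − 12.57 = 26.43, and the fine must be at least 26.43 points to wipe it out.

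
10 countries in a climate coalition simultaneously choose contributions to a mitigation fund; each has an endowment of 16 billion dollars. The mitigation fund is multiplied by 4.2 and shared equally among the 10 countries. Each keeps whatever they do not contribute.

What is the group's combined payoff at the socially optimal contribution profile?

Each contributed unit returns 4.200 to the group as a whole (0.4200 to each of 10 players), which exceeds 1, so the social optimum is full contribution: group total = 4.200 × 160 = 672.00.

672.00 billion dollars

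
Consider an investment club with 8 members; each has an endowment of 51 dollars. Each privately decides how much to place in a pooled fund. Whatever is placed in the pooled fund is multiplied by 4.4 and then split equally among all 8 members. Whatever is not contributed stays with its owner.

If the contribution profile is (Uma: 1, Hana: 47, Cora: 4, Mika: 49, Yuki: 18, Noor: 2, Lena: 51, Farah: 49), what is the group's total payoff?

1159.40 dollars

Total contributed: 1 + 47 + 4 + 49 + 18 + 2 + 51 + 49 = 221; total kept: 8 × 51 − 221 = 187.
The pooled fund pays out 4.4 × 221 = 972.40 in aggregate.
Group total = 187 + 972.40 = 1159.40.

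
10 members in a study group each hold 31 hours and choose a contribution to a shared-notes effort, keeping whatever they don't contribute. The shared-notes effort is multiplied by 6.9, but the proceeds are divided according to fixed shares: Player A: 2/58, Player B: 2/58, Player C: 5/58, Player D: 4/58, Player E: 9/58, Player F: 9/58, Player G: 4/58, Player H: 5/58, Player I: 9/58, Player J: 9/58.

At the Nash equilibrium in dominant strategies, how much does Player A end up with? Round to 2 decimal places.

60.50 hours

Player j's private return per contributed unit is 6.9 × (j's share). Contributing is weakly dominant for j when that share is at least 1/6.9 = 0.1449, and contributing 0 is dominant otherwise.
The shares above 0.1449 belong to Player E, Player F, Player I and Player J, contributing 31 each; the remaining 6 contribute 0. Total contributed: 124.
Player A keeps 31 and receives 6.9 × 124 × 2/58 = 29.50 from the shared-notes effort, for a payoff of 60.50.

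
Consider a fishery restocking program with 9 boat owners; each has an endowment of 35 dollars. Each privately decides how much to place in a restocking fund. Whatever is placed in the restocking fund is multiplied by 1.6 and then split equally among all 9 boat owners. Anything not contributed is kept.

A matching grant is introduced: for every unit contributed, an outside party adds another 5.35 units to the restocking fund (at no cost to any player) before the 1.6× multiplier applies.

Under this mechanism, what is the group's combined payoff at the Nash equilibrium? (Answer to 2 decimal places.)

3200.40 dollars

Under the mechanism each unit contributed yields 1.6 × 6.35 / 9 = 1.1289 back to its contributor per unit of net cost, which exceeds 1, making full contribution the dominant choice for everyone.
At the Nash equilibrium everyone contributes 35. Group total payoff = 1.6 × 6.35 × 315 = 3200.40.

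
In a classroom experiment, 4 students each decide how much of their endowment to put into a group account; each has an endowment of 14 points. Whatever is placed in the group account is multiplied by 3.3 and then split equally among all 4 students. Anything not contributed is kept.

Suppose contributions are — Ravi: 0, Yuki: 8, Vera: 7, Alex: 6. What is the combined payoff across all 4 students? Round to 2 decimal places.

104.30 points

Total contributed: 0 + 8 + 7 + 6 = 21; total kept: 4 × 14 − 21 = 35.
The group account pays out 3.3 × 21 = 69.30 in aggregate.
Group total = 35 + 69.30 = 104.30.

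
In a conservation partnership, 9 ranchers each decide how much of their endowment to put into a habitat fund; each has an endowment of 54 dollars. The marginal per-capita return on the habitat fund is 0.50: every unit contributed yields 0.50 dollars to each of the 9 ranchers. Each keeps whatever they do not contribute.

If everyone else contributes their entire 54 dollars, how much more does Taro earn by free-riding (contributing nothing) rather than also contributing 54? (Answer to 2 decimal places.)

27.00 dollars

Switching from a contribution of 54 to 0 lets Taro keep an extra 54 dollars, but lowers the habitat fund by 54, which costs Taro their own share of that drop: 0.50 × 54 = 27.00.
Net gain = 54 − 27.00 = 27.00. The private return per contributed unit (0.50) is below 1, so free-riding is indeed the best response regardless of what the others do.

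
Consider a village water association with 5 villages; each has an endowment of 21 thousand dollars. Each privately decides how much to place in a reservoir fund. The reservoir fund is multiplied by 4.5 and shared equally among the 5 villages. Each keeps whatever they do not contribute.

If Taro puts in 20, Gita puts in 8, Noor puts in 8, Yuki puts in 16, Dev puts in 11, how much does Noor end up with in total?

69.70 thousand dollars

Total contributed: 20 + 8 + 8 + 16 + 11 = 63.
Each receives 4.5 × 63 / 5 = 56.70 from the reservoir fund.
Noor keeps 21 − 8 = 13, so Noor's payoff is 13 + 56.70 = 69.70.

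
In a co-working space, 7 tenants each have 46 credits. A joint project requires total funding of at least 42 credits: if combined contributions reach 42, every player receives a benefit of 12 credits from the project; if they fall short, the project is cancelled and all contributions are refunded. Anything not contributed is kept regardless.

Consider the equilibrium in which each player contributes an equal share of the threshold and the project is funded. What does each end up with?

52 credits

Equal share of the threshold: 42/7 = 6.
At this profile no one gains by cutting their contribution: any cut drops the total below 42, the project is cancelled, contributions are refunded, and the deviator ends with 46, which is less than 46 − 6 + 12 = 52. Contributing more than 6 just wastes the excess. So contributing exactly 6 is a best response.
Each player's payoff: 46 − 6 + 12 = 52.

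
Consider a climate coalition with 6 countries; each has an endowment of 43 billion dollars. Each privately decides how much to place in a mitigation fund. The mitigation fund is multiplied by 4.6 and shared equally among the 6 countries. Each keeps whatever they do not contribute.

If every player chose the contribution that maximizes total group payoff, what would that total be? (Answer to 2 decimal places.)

Each contributed unit returns 4.600 to the group as a whole (0.7667 to each of 6 players), which exceeds 1, so the social optimum is full contribution: group total = 4.600 × 258 = 1186.80.

1186.80 billion dollars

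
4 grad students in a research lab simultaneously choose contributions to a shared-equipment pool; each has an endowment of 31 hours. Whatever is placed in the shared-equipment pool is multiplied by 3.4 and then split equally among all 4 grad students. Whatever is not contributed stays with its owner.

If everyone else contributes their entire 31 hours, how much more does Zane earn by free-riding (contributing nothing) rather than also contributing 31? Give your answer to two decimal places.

4.65 hours

Switching from a contribution of 31 to 0 lets Zane keep an extra 31 hours, but lowers the shared-equipment pool by 31, which costs Zane their own share of that drop: 3.4/4 × 31 = 26.35.
Net gain = 31 − 26.35 = 4.65. The private return per contributed unit (0.8500) is below 1, so free-riding is indeed the best response regardless of what the others do.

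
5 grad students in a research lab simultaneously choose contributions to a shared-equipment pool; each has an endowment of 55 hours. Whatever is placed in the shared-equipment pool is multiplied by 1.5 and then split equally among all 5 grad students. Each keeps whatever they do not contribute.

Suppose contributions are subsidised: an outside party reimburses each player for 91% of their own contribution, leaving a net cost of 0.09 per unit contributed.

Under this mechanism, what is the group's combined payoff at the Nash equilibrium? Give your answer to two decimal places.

The effective private return per unit is now (1.5/5) / 0.09 = 3.3333 > 1, so every player's dominant strategy flips to full contribution.
So the Nash equilibrium is full contribution by all 5; the group earns 5 × (55 × 0.91 + 1.5 × 55) = 662.75.

662.75 hours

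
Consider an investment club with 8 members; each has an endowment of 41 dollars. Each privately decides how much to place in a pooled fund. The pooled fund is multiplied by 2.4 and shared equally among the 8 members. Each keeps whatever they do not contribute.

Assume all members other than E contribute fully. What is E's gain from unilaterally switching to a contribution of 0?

Switching from a contribution of 41 to 0 lets E keep an extra 41 dollars, but lowers the pooled fund by 41, which costs E their own share of that drop: 2.4/8 × 41 = 12.30.
Net gain = 41 − 12.30 = 28.70. The private return per contributed unit (0.3000) is below 1, so free-riding is indeed the best response regardless of what the others do.

28.70 dollars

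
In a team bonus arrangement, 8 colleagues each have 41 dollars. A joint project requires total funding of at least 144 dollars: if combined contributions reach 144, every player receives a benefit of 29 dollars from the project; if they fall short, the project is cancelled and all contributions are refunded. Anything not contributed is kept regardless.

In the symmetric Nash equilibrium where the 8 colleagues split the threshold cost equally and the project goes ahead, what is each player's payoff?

Equal share of the threshold: 144/8 = 18.
At this profile no one gains by cutting their contribution: any cut drops the total below 144, the project is cancelled, contributions are refunded, and the deviator ends with 41, which is less than 41 − 18 + 29 = 52. Contributing more than 18 just wastes the excess. So contributing exactly 18 is a best response.
Each player's payoff: 41 − 18 + 29 = 52.

52 dollars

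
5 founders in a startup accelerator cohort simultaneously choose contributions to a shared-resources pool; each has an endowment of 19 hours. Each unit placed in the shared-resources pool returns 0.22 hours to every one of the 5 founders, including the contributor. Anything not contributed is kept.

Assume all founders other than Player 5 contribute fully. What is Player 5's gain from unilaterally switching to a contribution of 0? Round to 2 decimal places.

Switching from a contribution of 19 to 0 lets Player 5 keep an extra 19 hours, but lowers the shared-resources pool by 19, which costs Player 5 their own share of that drop: 0.22 × 19 = 4.18.
Net gain = 19 − 4.18 = 14.82. The private return per contributed unit (0.22) is below 1, so free-riding is indeed the best response regardless of what the others do.

14.82 hours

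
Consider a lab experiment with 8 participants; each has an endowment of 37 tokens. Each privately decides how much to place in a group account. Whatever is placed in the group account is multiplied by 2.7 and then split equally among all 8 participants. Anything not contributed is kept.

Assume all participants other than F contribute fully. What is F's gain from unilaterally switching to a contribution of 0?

24.51 tokens

Switching from a contribution of 37 to 0 lets F keep an extra 37 tokens, but lowers the group account by 37, which costs F their own share of that drop: 2.7/8 × 37 = 12.49.
Net gain = 37 − 12.49 = 24.51. The private return per contributed unit (0.3375) is below 1, so free-riding is indeed the best response regardless of what the others do.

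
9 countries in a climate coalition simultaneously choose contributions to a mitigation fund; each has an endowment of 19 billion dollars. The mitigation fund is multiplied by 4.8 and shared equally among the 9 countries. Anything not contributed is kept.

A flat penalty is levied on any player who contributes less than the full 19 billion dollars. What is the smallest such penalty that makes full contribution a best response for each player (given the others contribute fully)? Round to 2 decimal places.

8.87 billion dollars

Given the others contribute fully, the best deviation is to contribute 0 (any partial contribution still incurs the fine and gives up units whose private return 0.5333 is below 1).
Deviating from 19 to 0 saves 19 billion dollars but forfeits the deviator's share of the drop in the mitigation fund: 4.8/9 × 19 = 10.13.
So the deviation gain is 19 − 10.13 = 8.87, and the fine must be at least 8.87 billion dollars to wipe it out.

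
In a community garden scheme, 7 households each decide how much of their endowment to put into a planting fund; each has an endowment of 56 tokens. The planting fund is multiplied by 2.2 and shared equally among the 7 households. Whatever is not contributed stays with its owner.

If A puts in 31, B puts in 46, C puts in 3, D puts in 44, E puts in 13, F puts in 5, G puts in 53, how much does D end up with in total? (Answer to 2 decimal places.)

Total contributed: 31 + 46 + 3 + 44 + 13 + 5 + 53 = 195.
Each receives 2.2 × 195 / 7 = 61.29 from the planting fund.
D keeps 56 − 44 = 12, so D's payoff is 12 + 61.29 = 73.29.

73.29 tokens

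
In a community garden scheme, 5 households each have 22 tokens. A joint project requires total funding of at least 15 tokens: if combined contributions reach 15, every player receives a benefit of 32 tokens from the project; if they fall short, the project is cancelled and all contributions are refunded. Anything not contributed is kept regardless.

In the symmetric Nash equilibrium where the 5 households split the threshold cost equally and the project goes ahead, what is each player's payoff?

51 tokens

Equal share of the threshold: 15/5 = 3.
At this profile no one gains by cutting their contribution: any cut drops the total below 15, the project is cancelled, contributions are refunded, and the deviator ends with 22, which is less than 22 − 3 + 32 = 51. Contributing more than 3 just wastes the excess. So contributing exactly 3 is a best response.
Each player's payoff: 22 − 3 + 32 = 51.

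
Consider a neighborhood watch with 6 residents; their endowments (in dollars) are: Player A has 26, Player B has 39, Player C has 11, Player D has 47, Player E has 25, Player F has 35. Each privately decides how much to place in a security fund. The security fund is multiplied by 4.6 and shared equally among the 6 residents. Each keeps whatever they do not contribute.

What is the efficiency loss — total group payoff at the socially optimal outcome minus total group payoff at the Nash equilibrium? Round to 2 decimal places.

658.80 dollars

The private return per contributed unit is 4.6/6 = 0.7667 < 1 for every player regardless of endowment, so the Nash equilibrium is zero contribution and the group total is Σ E_j = 26 + 39 + 11 + 47 + 25 + 35 = 183.
Each contributed unit returns 4.600 to the group, so the social optimum is full contribution by everyone: group total = 4.600 × 183 = 841.80.
Efficiency loss = (4.600 − 1) × 183 = 658.80.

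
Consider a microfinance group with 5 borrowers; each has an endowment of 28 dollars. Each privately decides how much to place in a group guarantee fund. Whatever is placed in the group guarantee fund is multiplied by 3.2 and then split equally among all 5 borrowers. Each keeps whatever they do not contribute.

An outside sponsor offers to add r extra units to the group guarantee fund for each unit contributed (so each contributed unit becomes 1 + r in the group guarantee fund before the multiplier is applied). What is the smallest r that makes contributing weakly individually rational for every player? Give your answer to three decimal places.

0.563

With matching at rate r, one contributed unit becomes (1 + r) in the group guarantee fund and returns 3.2 × (1 + r) / 5 to the contributor.
Setting this equal to 1: 1 + r = 5/3.2 = 1.5625.
So the minimum matching rate is r = 1.5625 − 1 = 0.563.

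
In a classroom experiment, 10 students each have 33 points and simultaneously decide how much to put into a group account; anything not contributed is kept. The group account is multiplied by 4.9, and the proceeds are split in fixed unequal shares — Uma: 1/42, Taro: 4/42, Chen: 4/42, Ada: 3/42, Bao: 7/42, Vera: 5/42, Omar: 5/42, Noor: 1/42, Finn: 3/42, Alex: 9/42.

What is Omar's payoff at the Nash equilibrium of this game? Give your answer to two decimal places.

A player with share s gets back 4.9·s per unit contributed, so full contribution is dominant for anyone with s > 1/4.9 = 0.2041 and zero contribution is dominant for anyone below.
The only share above 0.2041 is Alex's 9/42, contributing 33; the remaining 9 contribute 0. Total contributed: 33.
Omar keeps 33 and receives 4.9 × 33 × 5/42 = 19.25 from the group account, for a payoff of 52.25.

52.25 points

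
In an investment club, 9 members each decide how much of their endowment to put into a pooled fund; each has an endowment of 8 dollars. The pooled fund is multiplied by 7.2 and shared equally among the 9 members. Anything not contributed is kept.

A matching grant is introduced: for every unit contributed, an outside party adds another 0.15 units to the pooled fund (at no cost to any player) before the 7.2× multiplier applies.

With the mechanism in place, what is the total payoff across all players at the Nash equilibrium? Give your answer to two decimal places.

The effective private return is 7.2 × 1.15 / 9 = 0.9200, which is still under 1, so the mechanism doesn't change anyone's dominant strategy: zero contribution.
At the Nash equilibrium no one contributes; group total payoff = 9 × 8 = 72.

72.00 dollars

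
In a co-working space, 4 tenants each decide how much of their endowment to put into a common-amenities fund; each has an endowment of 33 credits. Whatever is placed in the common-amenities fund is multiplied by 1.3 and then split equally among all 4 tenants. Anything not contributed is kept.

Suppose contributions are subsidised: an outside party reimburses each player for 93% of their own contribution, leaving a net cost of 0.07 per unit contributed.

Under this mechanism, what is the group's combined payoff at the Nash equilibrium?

294.36 credits

Under the mechanism each unit contributed yields (1.3/4) / 0.07 = 4.6429 back to its contributor per unit of net cost, which exceeds 1, making full contribution the dominant choice for everyone.
At the Nash equilibrium everyone contributes 33. Group total payoff = 4 × (33 × 0.93 + 1.3 × 33) = 294.36.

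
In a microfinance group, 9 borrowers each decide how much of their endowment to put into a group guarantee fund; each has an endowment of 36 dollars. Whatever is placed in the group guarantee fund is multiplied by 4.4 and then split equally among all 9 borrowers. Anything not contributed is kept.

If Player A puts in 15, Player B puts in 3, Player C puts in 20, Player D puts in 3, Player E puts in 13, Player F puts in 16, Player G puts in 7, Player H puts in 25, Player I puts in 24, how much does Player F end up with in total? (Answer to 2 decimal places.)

Total contributed: 15 + 3 + 20 + 3 + 13 + 16 + 7 + 25 + 24 = 126.
Each receives 4.4 × 126 / 9 = 61.60 from the group guarantee fund.
Player F keeps 36 − 16 = 20, so Player F's payoff is 20 + 61.60 = 81.60.

81.60 dollars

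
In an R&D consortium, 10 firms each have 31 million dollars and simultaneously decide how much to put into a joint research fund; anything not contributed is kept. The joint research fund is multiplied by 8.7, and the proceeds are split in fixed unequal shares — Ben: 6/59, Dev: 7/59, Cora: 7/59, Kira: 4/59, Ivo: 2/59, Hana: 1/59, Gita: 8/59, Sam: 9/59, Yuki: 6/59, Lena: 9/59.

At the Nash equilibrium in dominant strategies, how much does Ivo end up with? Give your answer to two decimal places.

76.71 million dollars

For player j, contributing a unit is worthwhile iff 8.7 × (j's share) ≥ 1, i.e. iff j's share is at least 0.1149.
Dev, Cora, Gita, Sam and Lena are above the threshold, contributing 31 each; the remaining 5 contribute 0. Total contributed: 155.
Ivo keeps 31 and receives 8.7 × 155 × 2/59 = 45.71 from the joint research fund, for a payoff of 76.71.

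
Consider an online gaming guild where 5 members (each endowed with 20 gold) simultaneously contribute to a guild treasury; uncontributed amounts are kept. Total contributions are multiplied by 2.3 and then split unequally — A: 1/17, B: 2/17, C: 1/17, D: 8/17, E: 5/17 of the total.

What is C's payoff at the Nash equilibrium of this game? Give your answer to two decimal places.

22.71 gold

A player with share s gets back 2.3·s per unit contributed, so full contribution is dominant for anyone with s > 1/2.3 = 0.4348 and zero contribution is dominant for anyone below.
Only D (8/17) clears that bar, contributing 20; the remaining 4 contribute 0. Total contributed: 20.
C keeps 20 and receives 2.3 × 20 × 1/17 = 2.71 from the guild treasury, for a payoff of 22.71.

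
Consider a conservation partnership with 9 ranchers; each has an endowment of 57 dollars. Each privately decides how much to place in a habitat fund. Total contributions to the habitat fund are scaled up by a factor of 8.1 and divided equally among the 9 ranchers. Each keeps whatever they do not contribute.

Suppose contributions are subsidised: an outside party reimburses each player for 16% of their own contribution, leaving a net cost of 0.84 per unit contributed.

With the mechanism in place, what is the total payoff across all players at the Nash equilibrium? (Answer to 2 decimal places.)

4237.38 dollars

With the mechanism, a contributed unit returns (8.1/9) / 0.84 = 1.0714 per unit of net cost to the contributor — now above 1 — so contributing fully is weakly dominant for every player.
So the Nash equilibrium is full contribution by all 9; the group earns 9 × (57 × 0.16 + 8.1 × 57) = 4237.38.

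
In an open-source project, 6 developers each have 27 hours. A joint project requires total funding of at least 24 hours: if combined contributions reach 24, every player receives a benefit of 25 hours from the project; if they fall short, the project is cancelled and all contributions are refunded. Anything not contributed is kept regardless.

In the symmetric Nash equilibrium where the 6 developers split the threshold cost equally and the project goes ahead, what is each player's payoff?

48 hours

Equal share of the threshold: 24/6 = 4.
At this profile no one gains by cutting their contribution: any cut drops the total below 24, the project is cancelled, contributions are refunded, and the deviator ends with 27, which is less than 27 − 4 + 25 = 48. Contributing more than 4 just wastes the excess. So contributing exactly 4 is a best response.
Each player's payoff: 27 − 4 + 25 = 48.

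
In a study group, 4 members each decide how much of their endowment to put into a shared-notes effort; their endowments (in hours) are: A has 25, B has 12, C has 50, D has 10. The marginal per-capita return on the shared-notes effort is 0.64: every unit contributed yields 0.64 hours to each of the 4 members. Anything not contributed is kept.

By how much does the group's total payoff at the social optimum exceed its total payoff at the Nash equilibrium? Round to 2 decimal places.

The private return per contributed unit is 0.64 < 1 for everyone, so the Nash equilibrium is zero contribution and the group total is Σ E_j = 25 + 12 + 50 + 10 = 97.
Each contributed unit returns 2.560 to the group, so the social optimum is full contribution by everyone: group total = 2.560 × 97 = 248.32.
Efficiency loss = (2.560 − 1) × 97 = 151.32.

151.32 hours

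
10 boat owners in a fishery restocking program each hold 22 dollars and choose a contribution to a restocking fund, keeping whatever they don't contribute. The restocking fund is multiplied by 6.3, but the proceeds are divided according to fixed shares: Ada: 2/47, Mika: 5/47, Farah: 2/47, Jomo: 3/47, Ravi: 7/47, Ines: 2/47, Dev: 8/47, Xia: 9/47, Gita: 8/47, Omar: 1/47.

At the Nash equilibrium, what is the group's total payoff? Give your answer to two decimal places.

Player j's private return per contributed unit is 6.3 × (j's share). Contributing is weakly dominant for j when that share is at least 1/6.3 = 0.1587, and contributing 0 is dominant otherwise.
Dev, Xia and Gita are above the threshold, contributing 22 each; the remaining 7 contribute 0. Total contributed: 66.
The restocking fund pays out 6.3 × 66 = 415.80 in total (split across the unequal shares, but the aggregate is all that matters for the group sum).
The 7 free-riders keep 22 each, adding 154. Group total = 154 + 415.80 = 569.80.

569.80 dollars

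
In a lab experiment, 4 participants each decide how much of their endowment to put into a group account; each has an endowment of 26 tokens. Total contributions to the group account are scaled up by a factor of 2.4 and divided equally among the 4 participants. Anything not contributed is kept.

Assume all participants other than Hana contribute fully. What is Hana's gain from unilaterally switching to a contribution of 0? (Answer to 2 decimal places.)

10.40 tokens

Switching from a contribution of 26 to 0 lets Hana keep an extra 26 tokens, but lowers the group account by 26, which costs Hana their own share of that drop: 2.4/4 × 26 = 15.60.
Net gain = 26 − 15.60 = 10.40. The private return per contributed unit (0.6000) is below 1, so free-riding is indeed the best response regardless of what the others do.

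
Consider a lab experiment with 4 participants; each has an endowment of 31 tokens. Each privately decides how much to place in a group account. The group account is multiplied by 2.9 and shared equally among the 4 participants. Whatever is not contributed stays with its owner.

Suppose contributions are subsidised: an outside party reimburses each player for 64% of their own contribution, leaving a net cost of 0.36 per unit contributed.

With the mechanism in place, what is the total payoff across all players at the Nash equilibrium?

438.96 tokens

The effective private return per unit is now (2.9/4) / 0.36 = 2.0139 > 1, so every player's dominant strategy flips to full contribution.
So the Nash equilibrium is full contribution by all 4; the group earns 4 × (31 × 0.64 + 2.9 × 31) = 438.96.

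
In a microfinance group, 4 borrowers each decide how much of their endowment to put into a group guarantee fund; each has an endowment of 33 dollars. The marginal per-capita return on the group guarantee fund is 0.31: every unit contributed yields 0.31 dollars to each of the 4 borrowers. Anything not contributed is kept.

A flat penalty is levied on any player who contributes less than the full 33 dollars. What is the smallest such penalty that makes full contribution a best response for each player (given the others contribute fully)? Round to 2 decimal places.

22.77 dollars

Given the others contribute fully, the best deviation is to contribute 0 (any partial contribution still incurs the fine and gives up units whose private return 0.31 is below 1).
Deviating from 33 to 0 saves 33 dollars but forfeits the deviator's share of the drop in the group guarantee fund: 0.31 × 33 = 10.23.
So the deviation gain is 33 − 10.23 = 22.77, and the fine must be at least 22.77 dollars to wipe it out.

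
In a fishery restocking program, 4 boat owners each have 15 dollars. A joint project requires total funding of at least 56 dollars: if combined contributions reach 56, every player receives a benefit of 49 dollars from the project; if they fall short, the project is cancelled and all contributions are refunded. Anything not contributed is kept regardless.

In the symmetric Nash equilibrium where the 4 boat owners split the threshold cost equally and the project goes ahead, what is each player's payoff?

50 dollars

Equal share of the threshold: 56/4 = 14.
At this profile no one gains by cutting their contribution: any cut drops the total below 56, the project is cancelled, contributions are refunded, and the deviator ends with 15, which is less than 15 − 14 + 49 = 50. Contributing more than 14 just wastes the excess. So contributing exactly 14 is a best response.
Each player's payoff: 15 − 14 + 49 = 50.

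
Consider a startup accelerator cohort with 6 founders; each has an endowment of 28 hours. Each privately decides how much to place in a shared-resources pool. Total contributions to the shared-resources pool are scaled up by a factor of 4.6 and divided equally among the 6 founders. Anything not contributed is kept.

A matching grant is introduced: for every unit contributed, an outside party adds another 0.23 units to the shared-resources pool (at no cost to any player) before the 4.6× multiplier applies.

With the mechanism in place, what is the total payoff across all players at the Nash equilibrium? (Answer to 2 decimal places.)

168.00 hours

The effective private return is 4.6 × 1.23 / 6 = 0.9430, which is still under 1, so the mechanism doesn't change anyone's dominant strategy: zero contribution.
Everyone keeps their endowment and the group total is 6 × 28 = 168.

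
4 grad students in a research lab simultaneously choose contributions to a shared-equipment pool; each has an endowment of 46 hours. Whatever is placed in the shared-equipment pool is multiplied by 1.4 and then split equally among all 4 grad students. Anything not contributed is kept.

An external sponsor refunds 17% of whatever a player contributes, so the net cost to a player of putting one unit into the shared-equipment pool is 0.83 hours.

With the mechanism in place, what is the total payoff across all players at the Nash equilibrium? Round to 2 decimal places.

184.00 hours

Even with the mechanism, each unit contributed returns only (1.4/4) / 0.83 = 0.4217 per unit of net cost, so contributing nothing is still dominant.
Everyone keeps their endowment and the group total is 4 × 46 = 184.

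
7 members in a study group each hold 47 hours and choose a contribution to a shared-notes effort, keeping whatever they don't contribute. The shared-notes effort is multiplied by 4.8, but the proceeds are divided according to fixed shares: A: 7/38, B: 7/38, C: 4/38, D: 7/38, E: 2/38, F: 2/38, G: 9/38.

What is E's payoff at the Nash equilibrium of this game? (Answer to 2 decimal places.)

58.87 hours

Player j's private return per contributed unit is 4.8 × (j's share). Contributing is weakly dominant for j when that share is at least 1/4.8 = 0.2083, and contributing 0 is dominant otherwise.
G alone (share 9/38) is above the threshold, contributing 47; the remaining 6 contribute 0. Total contributed: 47.
E keeps 47 and receives 4.8 × 47 × 2/38 = 11.87 from the shared-notes effort, for a payoff of 58.87.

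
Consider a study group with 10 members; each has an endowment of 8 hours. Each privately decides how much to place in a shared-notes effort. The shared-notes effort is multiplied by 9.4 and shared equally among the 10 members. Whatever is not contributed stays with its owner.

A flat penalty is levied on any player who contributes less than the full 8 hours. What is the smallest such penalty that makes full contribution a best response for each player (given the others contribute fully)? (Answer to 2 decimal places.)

Given the others contribute fully, the best deviation is to contribute 0 (any partial contribution still incurs the fine and gives up units whose private return 0.9400 is below 1).
Deviating from 8 to 0 saves 8 hours but forfeits the deviator's share of the drop in the shared-notes effort: 9.4/10 × 8 = 7.52.
So the deviation gain is 8 − 7.52 = 0.48, and the fine must be at least 0.48 hours to wipe it out.

0.48 hours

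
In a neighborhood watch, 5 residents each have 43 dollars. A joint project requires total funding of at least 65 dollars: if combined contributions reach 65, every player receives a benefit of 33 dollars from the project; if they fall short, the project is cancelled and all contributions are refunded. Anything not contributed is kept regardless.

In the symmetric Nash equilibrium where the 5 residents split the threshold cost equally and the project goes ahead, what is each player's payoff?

Equal share of the threshold: 65/5 = 13.
At this profile no one gains by cutting their contribution: any cut drops the total below 65, the project is cancelled, contributions are refunded, and the deviator ends with 43, which is less than 43 − 13 + 33 = 63. Contributing more than 13 just wastes the excess. So contributing exactly 13 is a best response.
Each player's payoff: 43 − 13 + 33 = 63.

63 dollars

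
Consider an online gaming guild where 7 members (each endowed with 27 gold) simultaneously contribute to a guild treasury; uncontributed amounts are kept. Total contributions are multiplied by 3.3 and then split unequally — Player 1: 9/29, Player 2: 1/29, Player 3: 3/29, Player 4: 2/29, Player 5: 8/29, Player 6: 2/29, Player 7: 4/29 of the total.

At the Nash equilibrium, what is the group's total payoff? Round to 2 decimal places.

251.10 gold

Each unit j contributes comes back to j as 3.3 × (j's share), so j prefers to contribute only if that share exceeds 1/3.3 = 0.3030; otherwise keeping the unit dominates.
The only share above 0.3030 is Player 1's 9/29, contributing 27; the remaining 6 contribute 0. Total contributed: 27.
The guild treasury pays out 3.3 × 27 = 89.10 in total (split across the unequal shares, but the aggregate is all that matters for the group sum).
The 6 free-riders keep 27 each, adding 162. Group total = 162 + 89.10 = 251.10.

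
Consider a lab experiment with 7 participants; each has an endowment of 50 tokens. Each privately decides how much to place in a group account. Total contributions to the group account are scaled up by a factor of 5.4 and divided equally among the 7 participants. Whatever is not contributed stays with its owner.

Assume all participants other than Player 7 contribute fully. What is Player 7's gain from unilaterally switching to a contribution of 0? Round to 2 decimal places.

11.43 tokens

Switching from a contribution of 50 to 0 lets Player 7 keep an extra 50 tokens, but lowers the group account by 50, which costs Player 7 their own share of that drop: 5.4/7 × 50 = 38.57.
Net gain = 50 − 38.57 = 11.43. The private return per contributed unit (0.7714) is below 1, so free-riding is indeed the best response regardless of what the others do.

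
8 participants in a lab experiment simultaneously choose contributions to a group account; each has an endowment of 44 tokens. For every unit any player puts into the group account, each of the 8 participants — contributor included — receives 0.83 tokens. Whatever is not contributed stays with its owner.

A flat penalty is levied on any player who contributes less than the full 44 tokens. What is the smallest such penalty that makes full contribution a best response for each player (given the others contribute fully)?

Given the others contribute fully, the best deviation is to contribute 0 (any partial contribution still incurs the fine and gives up units whose private return 0.83 is below 1).
Deviating from 44 to 0 saves 44 tokens but forfeits the deviator's share of the drop in the group account: 0.83 × 44 = 36.52.
So the deviation gain is 44 − 36.52 = 7.48, and the fine must be at least 7.48 tokens to wipe it out.

7.48 tokens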